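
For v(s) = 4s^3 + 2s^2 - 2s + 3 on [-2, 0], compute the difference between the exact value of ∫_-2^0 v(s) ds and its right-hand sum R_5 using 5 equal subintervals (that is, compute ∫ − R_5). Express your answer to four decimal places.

-3.4667

Exact integral: ∫_-2^0 v(s) ds ≈ -0.666667.
R_5 = 2.8.
Error ≈ -0.666667 − 2.8 ≈ -3.4667.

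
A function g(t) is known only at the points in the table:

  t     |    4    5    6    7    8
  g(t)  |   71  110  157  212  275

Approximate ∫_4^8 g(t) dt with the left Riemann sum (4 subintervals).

550

Δt = 1.
Sum = 1·[71 + 110 + 157 + 212] = 550.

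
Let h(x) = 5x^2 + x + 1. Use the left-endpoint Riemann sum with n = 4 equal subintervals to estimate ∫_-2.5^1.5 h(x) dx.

Δx = (1.5 − (-2.5))/4 = 1.
Left endpoints: -2.5, -1.5, -0.5, 0.5.
h(-2.5) = 29.75, h(-1.5) = 10.75, h(-0.5) = 1.75, h(0.5) = 2.75.
Sum = Δx · [h(-2.5) + h(-1.5) + h(-0.5) + h(0.5)].
Sum = 45.

45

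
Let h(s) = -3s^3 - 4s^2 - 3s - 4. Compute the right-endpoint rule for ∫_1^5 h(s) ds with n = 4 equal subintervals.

-946

Δs = (5 − 1)/4 = 1.
Right endpoints: 2, 3, 4, 5.
h(2) = -50, h(3) = -130, h(4) = -272, h(5) = -494.
Sum = Δs · [h(2) + h(3) + h(4) + h(5)].
Sum = -946.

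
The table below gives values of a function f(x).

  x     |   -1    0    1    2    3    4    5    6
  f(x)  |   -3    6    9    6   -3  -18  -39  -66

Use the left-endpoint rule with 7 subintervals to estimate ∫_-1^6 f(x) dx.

Δx = 1.
Sum = 1·[(-3) + 6 + 9 + 6 + (-3) + (-18) + (-39)] = -42.

-42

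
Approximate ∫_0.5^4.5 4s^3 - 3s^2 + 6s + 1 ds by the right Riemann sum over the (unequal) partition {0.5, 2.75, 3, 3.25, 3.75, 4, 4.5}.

Subinterval widths: 2.25, 0.25, 0.25, 0.5, 0.25, 0.5.
Right endpoints: 2.75, 3, 3.25, 3.75, 4, 4.5.
f(2.75) = 78, f(3) = 100, f(3.25) = 126.125, f(3.75) = 192.25, f(4) = 233, f(4.5) = 331.75.
Sum = Σ Δs_i · f(s_i).
Sum = 552.28125.

552.28125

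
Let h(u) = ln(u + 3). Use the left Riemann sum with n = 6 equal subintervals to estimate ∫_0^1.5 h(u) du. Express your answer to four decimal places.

1.9212

Δu = (1.5 − 0)/6 = 0.25.
Left endpoints: 0, 0.25, 0.5, 0.75, 1, 1.25.
h(0) ≈ 1.0986, h(0.25) ≈ 1.1787, h(0.5) ≈ 1.2528, h(0.75) ≈ 1.3218, h(1) ≈ 1.3863, h(1.25) ≈ 1.4469.
Sum = Δu · [h(0) + h(0.25) + h(0.5) + ...].
Sum ≈ 1.9212.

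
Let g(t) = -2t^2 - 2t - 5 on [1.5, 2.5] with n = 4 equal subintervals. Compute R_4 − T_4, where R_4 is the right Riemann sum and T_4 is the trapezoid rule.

-1.25

R_4 = -18.4375.
T_4 = -17.1875.
R_4 − T_4 = -1.25.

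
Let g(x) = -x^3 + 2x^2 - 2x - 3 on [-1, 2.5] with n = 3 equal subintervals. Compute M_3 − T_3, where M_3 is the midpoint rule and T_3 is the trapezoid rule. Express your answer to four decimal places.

0.2977

M_3 ≈ -14.083044.
T_3 ≈ -14.380787.
M_3 − T_3 ≈ 0.2977.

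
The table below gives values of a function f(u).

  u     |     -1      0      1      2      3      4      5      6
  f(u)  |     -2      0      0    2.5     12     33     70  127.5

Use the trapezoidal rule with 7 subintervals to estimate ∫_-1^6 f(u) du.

180.25

Δu = 1.
T_7 = (1/2)·[(-2) + 2·0 + 2·0 + 2·2.5 + 2·12 + 2·33 + 2·70 + 127.5] = 180.25.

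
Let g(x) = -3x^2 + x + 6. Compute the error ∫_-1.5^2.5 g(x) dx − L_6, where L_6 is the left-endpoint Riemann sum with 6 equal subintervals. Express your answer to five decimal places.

-1.77778

Exact integral: ∫_-1.5^2.5 g(x) dx = 7.
L_6 ≈ 8.7777778.
Error ≈ 7 − 8.7777778 ≈ -1.77778.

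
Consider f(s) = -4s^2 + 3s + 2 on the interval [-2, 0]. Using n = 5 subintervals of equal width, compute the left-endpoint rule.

-17.28

Δs = (0 − (-2))/5 = 0.4.
Left endpoints: -2, -1.6, -1.2, -0.8, -0.4.
f(-2) = -20, f(-1.6) = -13.04, f(-1.2) = -7.36, f(-0.8) = -2.96, f(-0.4) = 0.16.
Sum = Δs · [f(-2) + f(-1.6) + f(-1.2) + f(-0.8) + f(-0.4)].
Sum = -17.28.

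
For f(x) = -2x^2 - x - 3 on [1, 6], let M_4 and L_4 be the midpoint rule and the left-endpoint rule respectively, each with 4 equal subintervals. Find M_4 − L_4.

M_4 = -174.53125.
L_4 = -131.5625.
M_4 − L_4 = -42.96875.

-42.96875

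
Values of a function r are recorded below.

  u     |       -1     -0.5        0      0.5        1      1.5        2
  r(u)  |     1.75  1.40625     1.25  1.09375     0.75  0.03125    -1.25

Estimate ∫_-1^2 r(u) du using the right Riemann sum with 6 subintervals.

Δu = 0.5.
Sum = 0.5·[1.40625 + 1.25 + 1.09375 + 0.75 + 0.03125 + (-1.25)] = 1.640625.

1.640625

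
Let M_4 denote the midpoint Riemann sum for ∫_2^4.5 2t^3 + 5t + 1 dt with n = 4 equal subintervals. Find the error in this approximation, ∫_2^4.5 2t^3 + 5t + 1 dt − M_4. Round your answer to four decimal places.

Exact integral: ∫_2^4.5 f(t) dt = 240.15625.
M_4 ≈ 238.569336.
Error ≈ 240.15625 − 238.569336 ≈ 1.5869.

1.5869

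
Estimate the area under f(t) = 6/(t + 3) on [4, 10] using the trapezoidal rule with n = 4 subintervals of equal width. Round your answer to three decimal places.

3.730

Δt = (10 − 4)/4 = 1.5.
f(4) = 6/7, f(5.5) = 12/17, f(7) = 0.6, f(8.5) = 12/23, f(10) = 6/13.
T_4 = (Δt/2)·[f(t_0) + 2f(t_1) + 2f(t_2) + 2f(t_3) + f(t_4)].
Sum ≈ 3.730.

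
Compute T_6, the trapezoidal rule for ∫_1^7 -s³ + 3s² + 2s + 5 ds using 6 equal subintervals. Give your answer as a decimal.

-189

Δs = (7 − 1)/6 = 1.
f(1) = 9, f(2) = 13, f(3) = 11, f(4) = -3, f(5) = -35, f(6) = -91, f(7) = -177.
T_6 = (Δs/2)·[f(s_0) + 2f(s_1) + ... + 2f(s_{5}) + f(s_6)].
Sum = -189.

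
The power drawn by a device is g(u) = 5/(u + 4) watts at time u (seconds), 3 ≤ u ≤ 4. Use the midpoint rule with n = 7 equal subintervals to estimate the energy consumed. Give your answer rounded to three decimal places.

0.668

Δu = (4 − 3)/7 = 1/7.
Midpoints: 43/14, 45/14, 47/14, 3.5, 51/14, 53/14, 55/14.
g(43/14) = 70/99, g(45/14) = 70/101, g(47/14) = 70/103, g(3.5) = 2/3, g(51/14) = 70/107, g(53/14) = 70/109, g(55/14) = 70/111.
Sum = Δu · [g(43/14) + g(45/14) + g(47/14) + ...].
Sum ≈ 0.668.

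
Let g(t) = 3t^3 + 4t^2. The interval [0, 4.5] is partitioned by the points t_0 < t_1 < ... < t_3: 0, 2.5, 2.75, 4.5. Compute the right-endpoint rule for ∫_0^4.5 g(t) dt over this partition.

Subinterval widths: 2.5, 0.25, 1.75.
Right endpoints: 2.5, 2.75, 4.5.
g(2.5) = 71.875, g(2.75) = 92.640625, g(4.5) = 354.375.
Sum = Σ Δt_i · g(t_i).
Sum = 823.00390625.

823.00390625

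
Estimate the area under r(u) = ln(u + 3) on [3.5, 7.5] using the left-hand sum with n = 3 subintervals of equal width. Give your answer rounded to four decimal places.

8.1944

Δu = (7.5 − 3.5)/3 = 4/3.
Left endpoints: 3.5, 29/6, 37/6.
r(3.5) ≈ 1.8718, r(29/6) ≈ 2.0584, r(37/6) ≈ 2.2156.
Sum = Δu · [r(3.5) + r(29/6) + r(37/6)].
Sum ≈ 8.1944.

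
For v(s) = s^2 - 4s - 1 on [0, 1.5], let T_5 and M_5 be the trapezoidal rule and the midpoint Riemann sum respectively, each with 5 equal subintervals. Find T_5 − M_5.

0.03375

T_5 = -4.8525.
M_5 = -4.88625.
T_5 − M_5 = 0.03375.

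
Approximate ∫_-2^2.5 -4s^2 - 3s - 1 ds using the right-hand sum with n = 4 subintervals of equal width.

-55.828125

Δs = (2.5 − (-2))/4 = 1.125.
Right endpoints: -0.875, 0.25, 1.375, 2.5.
f(-0.875) = -1.4375, f(0.25) = -2, f(1.375) = -12.6875, f(2.5) = -33.5.
Sum = Δs · [f(-0.875) + f(0.25) + f(1.375) + f(2.5)].
Sum = -55.828125.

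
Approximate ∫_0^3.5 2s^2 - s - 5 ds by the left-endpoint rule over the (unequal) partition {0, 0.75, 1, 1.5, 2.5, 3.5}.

Subinterval widths: 0.75, 0.25, 0.5, 1, 1.
Left endpoints: 0, 0.75, 1, 1.5, 2.5.
f(0) = -5, f(0.75) = -4.625, f(1) = -4, f(1.5) = -2, f(2.5) = 5.
Sum = Σ Δs_i · f(s_i).
Sum = -3.90625.

-3.90625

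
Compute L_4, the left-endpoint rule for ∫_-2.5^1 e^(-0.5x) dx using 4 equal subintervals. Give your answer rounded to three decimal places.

Δx = (1 − (-2.5))/4 = 0.875.
Left endpoints: -2.5, -1.625, -0.75, 0.125.
f(-2.5) ≈ 3.490, f(-1.625) ≈ 2.254, f(-0.75) ≈ 1.455, f(0.125) ≈ 0.939.
Sum = Δx · [f(-2.5) + f(-1.625) + f(-0.75) + f(0.125)].
Sum ≈ 7.121.

7.121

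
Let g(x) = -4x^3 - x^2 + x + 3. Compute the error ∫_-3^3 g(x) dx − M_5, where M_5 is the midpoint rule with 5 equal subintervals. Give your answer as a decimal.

-0.72

Exact integral: ∫_-3^3 g(x) dx = 0.
M_5 = 0.72.
Error = 0 − 0.72 = -0.72.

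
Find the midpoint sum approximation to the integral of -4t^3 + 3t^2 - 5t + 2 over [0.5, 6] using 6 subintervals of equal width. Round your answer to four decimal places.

-1144.5729

Δt = (6 − 0.5)/6 = 11/12.
Midpoints: 23/24, 1.875, 67/24, 89/24, 4.625, 133/24.
f(23/24) = -12293/3456, f(1.875) = -23.1953125, f(67/24) = -261289/3456, f(89/24) = -619559/3456, f(4.625) = -352.6796875, f(133/24) = -2123083/3456.
Sum = Δt · [f(23/24) + f(1.875) + f(67/24) + ...].
Sum ≈ -1144.5729.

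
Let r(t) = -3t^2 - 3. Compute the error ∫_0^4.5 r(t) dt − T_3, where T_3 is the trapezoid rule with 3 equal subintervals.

Exact integral: ∫_0^4.5 r(t) dt = -104.625.
T_3 = -109.6875.
Error = -104.625 − (-109.6875) = 5.0625.

5.0625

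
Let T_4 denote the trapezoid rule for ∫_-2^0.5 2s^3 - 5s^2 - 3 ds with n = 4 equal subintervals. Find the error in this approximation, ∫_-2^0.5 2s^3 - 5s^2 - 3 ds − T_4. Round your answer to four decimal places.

Exact integral: ∫_-2^0.5 f(s) ds ≈ -29.010417.
T_4 ≈ -30.556641.
Error ≈ -29.010417 − (-30.556641) ≈ 1.5462.

1.5462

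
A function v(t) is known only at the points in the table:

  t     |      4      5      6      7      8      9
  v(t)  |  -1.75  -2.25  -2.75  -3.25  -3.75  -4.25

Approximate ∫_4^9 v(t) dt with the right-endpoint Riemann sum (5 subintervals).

-16.25

Δt = 1.
Sum = 1·[(-2.25) + (-2.75) + (-3.25) + (-3.75) + (-4.25)] = -16.25.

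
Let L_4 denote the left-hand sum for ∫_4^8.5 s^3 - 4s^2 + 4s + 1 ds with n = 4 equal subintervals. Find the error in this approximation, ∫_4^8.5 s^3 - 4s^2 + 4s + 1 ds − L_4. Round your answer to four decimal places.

179.0068

Exact integral: ∫_4^8.5 f(s) ds = 624.515625.
L_4 ≈ 445.508789.
Error ≈ 624.515625 − 445.508789 ≈ 179.0068.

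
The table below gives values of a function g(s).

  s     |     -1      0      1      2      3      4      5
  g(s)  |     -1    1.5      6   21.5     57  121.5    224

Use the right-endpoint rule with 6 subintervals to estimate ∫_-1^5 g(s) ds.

431.5

Δs = 1.
Sum = 1·[1.5 + 6 + 21.5 + 57 + 121.5 + 224] = 431.5.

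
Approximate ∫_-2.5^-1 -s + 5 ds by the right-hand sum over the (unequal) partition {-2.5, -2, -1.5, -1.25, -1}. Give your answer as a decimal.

Subinterval widths: 0.5, 0.5, 0.25, 0.25.
Right endpoints: -2, -1.5, -1.25, -1.
f(-2) = 7, f(-1.5) = 6.5, f(-1.25) = 6.25, f(-1) = 6.
Sum = Σ Δs_i · f(s_i).
Sum = 9.8125.

9.8125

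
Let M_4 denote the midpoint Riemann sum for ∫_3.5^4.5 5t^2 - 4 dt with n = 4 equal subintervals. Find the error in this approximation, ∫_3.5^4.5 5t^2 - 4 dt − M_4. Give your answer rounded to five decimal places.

0.02604

Exact integral: ∫_3.5^4.5 f(t) dt ≈ 76.4166667.
M_4 = 76.390625.
Error ≈ 76.4166667 − 76.390625 ≈ 0.02604.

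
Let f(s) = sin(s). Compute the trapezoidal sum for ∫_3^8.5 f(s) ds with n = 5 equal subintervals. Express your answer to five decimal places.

-0.34805

Δs = (8.5 − 3)/5 = 1.1.
f(3) ≈ 0.14112, f(4.1) ≈ -0.81828, f(5.2) ≈ -0.88345, f(6.3) ≈ 0.01681, f(7.4) ≈ 0.89871, f(8.5) ≈ 0.79849.
T_5 = (Δs/2)·[f(s_0) + 2f(s_1) + ... + 2f(s_{4}) + f(s_5)].
Sum ≈ -0.34805.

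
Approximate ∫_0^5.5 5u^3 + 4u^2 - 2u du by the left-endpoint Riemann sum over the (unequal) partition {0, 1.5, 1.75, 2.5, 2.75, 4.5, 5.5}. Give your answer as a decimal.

809.8203125

Subinterval widths: 1.5, 0.25, 0.75, 0.25, 1.75, 1.
Left endpoints: 0, 1.5, 1.75, 2.5, 2.75, 4.5.
f(0) = 0, f(1.5) = 22.875, f(1.75) = 35.546875, f(2.5) = 98.125, f(2.75) = 128.734375, f(4.5) = 527.625.
Sum = Σ Δu_i · f(u_i).
Sum = 809.8203125.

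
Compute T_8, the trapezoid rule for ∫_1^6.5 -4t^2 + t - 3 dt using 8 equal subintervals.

-362.44140625

Δt = (6.5 − 1)/8 = 0.6875.
f(1) = -6, f(1.6875) = -12.703125, f(2.375) = -23.1875, f(3.0625) = -37.453125, f(3.75) = -55.5, f(4.4375) = -77.328125, f(5.125) = -102.9375, f(5.8125) = -132.328125, f(6.5) = -165.5.
T_8 = (Δt/2)·[f(t_0) + 2f(t_1) + ... + 2f(t_{7}) + f(t_8)].
Sum = -362.44140625.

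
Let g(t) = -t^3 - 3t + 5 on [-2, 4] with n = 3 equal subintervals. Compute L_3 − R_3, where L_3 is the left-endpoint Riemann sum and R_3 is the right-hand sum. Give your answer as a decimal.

L_3 = 30.
R_3 = -150.
L_3 − R_3 = 180.

180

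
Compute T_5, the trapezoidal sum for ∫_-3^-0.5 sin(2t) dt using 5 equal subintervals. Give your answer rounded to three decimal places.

Δt = (-0.5 − (-3))/5 = 0.5.
f(-3) ≈ 0.279, f(-2.5) ≈ 0.959, f(-2) ≈ 0.757, f(-1.5) ≈ -0.141, f(-1) ≈ -0.909, f(-0.5) ≈ -0.841.
T_5 = (Δt/2)·[f(t_0) + 2f(t_1) + ... + 2f(t_{4}) + f(t_5)].
Sum ≈ 0.192.

0.192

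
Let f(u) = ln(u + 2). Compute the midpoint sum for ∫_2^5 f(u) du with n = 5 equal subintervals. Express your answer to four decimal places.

Δu = (5 − 2)/5 = 0.6.
Midpoints: 2.3, 2.9, 3.5, 4.1, 4.7.
f(2.3) ≈ 1.4586, f(2.9) ≈ 1.5892, f(3.5) ≈ 1.7047, f(4.1) ≈ 1.8083, f(4.7) ≈ 1.9021.
Sum = Δu · [f(2.3) + f(2.9) + f(3.5) + f(4.1) + f(4.7)].
Sum ≈ 5.0778.

5.0778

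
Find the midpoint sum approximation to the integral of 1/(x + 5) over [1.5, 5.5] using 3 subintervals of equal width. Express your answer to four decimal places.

0.4785

Δx = (5.5 − 1.5)/3 = 4/3.
Midpoints: 13/6, 3.5, 29/6.
f(13/6) = 6/43, f(3.5) = 2/17, f(29/6) = 6/59.
Sum = Δx · [f(13/6) + f(3.5) + f(29/6)].
Sum ≈ 0.4785.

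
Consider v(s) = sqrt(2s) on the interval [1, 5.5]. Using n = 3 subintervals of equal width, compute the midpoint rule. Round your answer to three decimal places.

11.254

Δs = (5.5 − 1)/3 = 1.5.
Midpoints: 1.75, 3.25, 4.75.
v(1.75) ≈ 1.871, v(3.25) ≈ 2.550, v(4.75) ≈ 3.082.
Sum = Δs · [v(1.75) + v(3.25) + v(4.75)].
Sum ≈ 11.254.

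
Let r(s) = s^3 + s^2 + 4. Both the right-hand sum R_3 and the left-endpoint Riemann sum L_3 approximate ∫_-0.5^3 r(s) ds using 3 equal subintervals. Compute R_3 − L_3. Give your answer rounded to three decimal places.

R_3 ≈ 67.97454.
L_3 ≈ 26.12037.
R_3 − L_3 ≈ 41.854.

41.854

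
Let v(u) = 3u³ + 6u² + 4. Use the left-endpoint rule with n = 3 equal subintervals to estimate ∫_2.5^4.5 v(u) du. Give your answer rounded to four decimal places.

Δu = (4.5 − 2.5)/3 = 2/3.
Left endpoints: 2.5, 19/6, 23/6.
v(2.5) = 88.375, v(19/6) = 11479/72, v(23/6) = 18803/72.
Sum = Δu · [v(2.5) + v(19/6) + v(23/6)].
Sum ≈ 339.3056.

339.3056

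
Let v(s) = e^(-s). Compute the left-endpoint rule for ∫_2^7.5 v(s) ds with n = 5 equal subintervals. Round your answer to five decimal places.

0.22224

Δs = (7.5 − 2)/5 = 1.1.
Left endpoints: 2, 3.1, 4.2, 5.3, 6.4.
v(2) ≈ 0.13534, v(3.1) ≈ 0.04505, v(4.2) ≈ 0.01500, v(5.3) ≈ 0.00499, v(6.4) ≈ 0.00166.
Sum = Δs · [v(2) + v(3.1) + v(4.2) + v(5.3) + v(6.4)].
Sum ≈ 0.22224.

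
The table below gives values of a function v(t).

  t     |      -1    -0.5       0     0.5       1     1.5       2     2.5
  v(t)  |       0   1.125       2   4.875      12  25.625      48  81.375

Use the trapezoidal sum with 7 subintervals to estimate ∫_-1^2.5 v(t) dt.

Δt = 0.5.
T_7 = (0.5/2)·[0 + 2·1.125 + 2·2 + 2·4.875 + 2·12 + 2·25.625 + 2·48 + 81.375] = 67.15625.

67.15625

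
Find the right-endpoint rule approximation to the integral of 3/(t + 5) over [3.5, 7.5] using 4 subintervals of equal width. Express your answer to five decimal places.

1.10237

Δt = (7.5 − 3.5)/4 = 1.
Right endpoints: 4.5, 5.5, 6.5, 7.5.
f(4.5) = 6/19, f(5.5) = 2/7, f(6.5) = 6/23, f(7.5) = 0.24.
Sum = Δt · [f(4.5) + f(5.5) + f(6.5) + f(7.5)].
Sum ≈ 1.10237.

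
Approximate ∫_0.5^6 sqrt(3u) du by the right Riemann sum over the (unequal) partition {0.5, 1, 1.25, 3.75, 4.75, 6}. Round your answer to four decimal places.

Subinterval widths: 0.5, 0.25, 2.5, 1, 1.25.
Right endpoints: 1, 1.25, 3.75, 4.75, 6.
f(1) ≈ 1.7321, f(1.25) ≈ 1.9365, f(3.75) ≈ 3.3541, f(4.75) ≈ 3.7749, f(6) ≈ 4.2426.
Sum = Σ Δu_i · f(u_i).
Sum ≈ 18.8136.

18.8136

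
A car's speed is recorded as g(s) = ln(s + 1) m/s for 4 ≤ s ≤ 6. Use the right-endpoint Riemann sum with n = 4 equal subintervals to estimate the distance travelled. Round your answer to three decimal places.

Δs = (6 − 4)/4 = 0.5.
Right endpoints: 4.5, 5, 5.5, 6.
g(4.5) ≈ 1.705, g(5) ≈ 1.792, g(5.5) ≈ 1.872, g(6) ≈ 1.946.
Sum = Δs · [g(4.5) + g(5) + g(5.5) + g(6)].
Sum ≈ 3.657.

3.657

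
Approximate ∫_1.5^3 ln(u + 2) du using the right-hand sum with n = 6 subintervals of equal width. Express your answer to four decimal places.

Δu = (3 − 1.5)/6 = 0.25.
Right endpoints: 1.75, 2, 2.25, 2.5, 2.75, 3.
f(1.75) ≈ 1.3218, f(2) ≈ 1.3863, f(2.25) ≈ 1.4469, f(2.5) ≈ 1.5041, f(2.75) ≈ 1.5581, f(3) ≈ 1.6094.
Sum = Δu · [f(1.75) + f(2) + f(2.25) + ...].
Sum ≈ 2.2067.

2.2067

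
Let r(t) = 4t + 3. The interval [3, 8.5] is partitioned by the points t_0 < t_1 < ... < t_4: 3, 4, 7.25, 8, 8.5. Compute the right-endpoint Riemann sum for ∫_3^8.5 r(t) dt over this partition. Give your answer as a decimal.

167.75

Subinterval widths: 1, 3.25, 0.75, 0.5.
Right endpoints: 4, 7.25, 8, 8.5.
r(4) = 19, r(7.25) = 32, r(8) = 35, r(8.5) = 37.
Sum = Σ Δt_i · r(t_i).
Sum = 167.75.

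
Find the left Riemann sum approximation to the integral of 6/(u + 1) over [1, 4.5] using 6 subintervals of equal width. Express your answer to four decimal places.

Δu = (4.5 − 1)/6 = 7/12.
Left endpoints: 1, 19/12, 13/6, 2.75, 10/3, 47/12.
f(1) = 3, f(19/12) = 72/31, f(13/6) = 36/19, f(2.75) = 1.6, f(10/3) = 18/13, f(47/12) = 72/59.
Sum = Δu · [f(1) + f(19/12) + f(13/6) + ...].
Sum ≈ 6.6630.

6.6630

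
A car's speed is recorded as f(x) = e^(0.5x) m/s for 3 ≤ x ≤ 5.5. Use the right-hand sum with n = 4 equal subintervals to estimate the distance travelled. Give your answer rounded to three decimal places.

25.991

Δx = (5.5 − 3)/4 = 0.625.
Right endpoints: 3.625, 4.25, 4.875, 5.5.
f(3.625) ≈ 6.126, f(4.25) ≈ 8.373, f(4.875) ≈ 11.444, f(5.5) ≈ 15.643.
Sum = Δx · [f(3.625) + f(4.25) + f(4.875) + f(5.5)].
Sum ≈ 25.991.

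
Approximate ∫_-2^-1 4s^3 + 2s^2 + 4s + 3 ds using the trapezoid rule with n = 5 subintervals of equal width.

Δs = (-1 − (-2))/5 = 0.2.
f(-2) = -29, f(-1.8) = -21.048, f(-1.6) = -14.664, f(-1.4) = -9.656, f(-1.2) = -5.832, f(-1) = -3.
T_5 = (Δs/2)·[f(s_0) + 2f(s_1) + ... + 2f(s_{4}) + f(s_5)].
Sum = -13.44.

-13.44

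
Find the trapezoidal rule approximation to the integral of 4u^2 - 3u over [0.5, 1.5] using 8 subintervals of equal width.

Δu = (1.5 − 0.5)/8 = 0.125.
f(0.5) = -0.5, f(0.625) = -0.3125, f(0.75) = 0, f(0.875) = 0.4375, f(1) = 1, f(1.125) = 1.6875, f(1.25) = 2.5, f(1.375) = 3.4375, f(1.5) = 4.5.
T_8 = (Δu/2)·[f(u_0) + 2f(u_1) + ... + 2f(u_{7}) + f(u_8)].
Sum = 1.34375.

1.34375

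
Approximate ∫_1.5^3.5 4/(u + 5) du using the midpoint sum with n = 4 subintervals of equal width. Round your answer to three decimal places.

1.073

Δu = (3.5 − 1.5)/4 = 0.5.
Midpoints: 1.75, 2.25, 2.75, 3.25.
f(1.75) = 16/27, f(2.25) = 16/29, f(2.75) = 16/31, f(3.25) = 16/33.
Sum = Δu · [f(1.75) + f(2.25) + f(2.75) + f(3.25)].
Sum ≈ 1.073.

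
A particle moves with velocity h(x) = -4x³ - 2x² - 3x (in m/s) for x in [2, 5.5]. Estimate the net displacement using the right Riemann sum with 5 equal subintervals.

Δx = (5.5 − 2)/5 = 0.7.
Right endpoints: 2.7, 3.4, 4.1, 4.8, 5.5.
h(2.7) = -101.412, h(3.4) = -190.536, h(4.1) = -321.604, h(4.8) = -502.848, h(5.5) = -742.5.
Sum = Δx · [h(2.7) + h(3.4) + h(4.1) + h(4.8) + h(5.5)].
Sum = -1301.23.

-1301.23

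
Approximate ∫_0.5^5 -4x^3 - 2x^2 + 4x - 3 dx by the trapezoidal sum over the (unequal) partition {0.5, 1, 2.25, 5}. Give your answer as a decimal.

Subinterval widths: 0.5, 1.25, 2.75.
f(0.5) = -2, f(1) = -5, f(2.25) = -49.6875, f(5) = -533.
On each subinterval the trapezoid contributes (Δx_i/2)·[f(x_{i-1}) + f(x_i)].
Sum = -837.125.

-837.125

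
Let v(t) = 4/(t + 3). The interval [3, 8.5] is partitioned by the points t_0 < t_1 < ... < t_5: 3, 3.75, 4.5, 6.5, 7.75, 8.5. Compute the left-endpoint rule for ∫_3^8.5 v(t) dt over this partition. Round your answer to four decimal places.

2.8165

Subinterval widths: 0.75, 0.75, 2, 1.25, 0.75.
Left endpoints: 3, 3.75, 4.5, 6.5, 7.75.
v(3) = 2/3, v(3.75) = 16/27, v(4.5) = 8/15, v(6.5) = 8/19, v(7.75) = 16/43.
Sum = Σ Δt_i · v(t_i).
Sum ≈ 2.8165.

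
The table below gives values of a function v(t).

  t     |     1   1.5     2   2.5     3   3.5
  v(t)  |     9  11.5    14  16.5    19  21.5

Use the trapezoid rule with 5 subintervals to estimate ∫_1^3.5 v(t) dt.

38.125

Δt = 0.5.
T_5 = (0.5/2)·[9 + 2·11.5 + 2·14 + 2·16.5 + 2·19 + 21.5] = 38.125.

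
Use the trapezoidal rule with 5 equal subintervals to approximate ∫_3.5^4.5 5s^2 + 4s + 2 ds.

98.45

Δs = (4.5 − 3.5)/5 = 0.2.
f(3.5) = 77.25, f(3.7) = 85.25, f(3.9) = 93.65, f(4.1) = 102.45, f(4.3) = 111.65, f(4.5) = 121.25.
T_5 = (Δs/2)·[f(s_0) + 2f(s_1) + ... + 2f(s_{4}) + f(s_5)].
Sum = 98.45.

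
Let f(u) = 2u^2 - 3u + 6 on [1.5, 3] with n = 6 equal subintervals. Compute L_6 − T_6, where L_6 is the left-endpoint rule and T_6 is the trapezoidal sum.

L_6 = 13.53125.
T_6 = 14.65625.
L_6 − T_6 = -1.125.

-1.125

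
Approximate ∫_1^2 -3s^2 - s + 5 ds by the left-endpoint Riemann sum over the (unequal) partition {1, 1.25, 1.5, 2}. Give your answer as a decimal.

-1.609375

Subinterval widths: 0.25, 0.25, 0.5.
Left endpoints: 1, 1.25, 1.5.
f(1) = 1, f(1.25) = -0.9375, f(1.5) = -3.25.
Sum = Σ Δs_i · f(s_i).
Sum = -1.609375.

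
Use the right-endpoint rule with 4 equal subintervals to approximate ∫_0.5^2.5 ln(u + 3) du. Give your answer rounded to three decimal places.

Δu = (2.5 − 0.5)/4 = 0.5.
Right endpoints: 1, 1.5, 2, 2.5.
f(1) ≈ 1.386, f(1.5) ≈ 1.504, f(2) ≈ 1.609, f(2.5) ≈ 1.705.
Sum = Δu · [f(1) + f(1.5) + f(2) + f(2.5)].
Sum ≈ 3.102.

3.102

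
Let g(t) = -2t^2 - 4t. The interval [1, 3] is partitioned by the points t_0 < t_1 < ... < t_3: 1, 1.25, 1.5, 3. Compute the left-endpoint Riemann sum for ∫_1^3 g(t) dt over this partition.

-19.28125

Subinterval widths: 0.25, 0.25, 1.5.
Left endpoints: 1, 1.25, 1.5.
g(1) = -6, g(1.25) = -8.125, g(1.5) = -10.5.
Sum = Σ Δt_i · g(t_i).
Sum = -19.28125.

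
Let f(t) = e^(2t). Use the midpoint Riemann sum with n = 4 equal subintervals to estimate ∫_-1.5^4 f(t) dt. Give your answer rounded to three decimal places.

1107.101

Δt = (4 − (-1.5))/4 = 1.375.
Midpoints: -0.8125, 0.5625, 1.9375, 3.3125.
f(-0.8125) ≈ 0.197, f(0.5625) ≈ 3.080, f(1.9375) ≈ 48.183, f(3.3125) ≈ 753.704.
Sum = Δt · [f(-0.8125) + f(0.5625) + f(1.9375) + f(3.3125)].
Sum ≈ 1107.101.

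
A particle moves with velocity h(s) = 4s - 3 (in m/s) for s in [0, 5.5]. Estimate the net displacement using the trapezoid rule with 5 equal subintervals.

Δs = (5.5 − 0)/5 = 1.1.
h(0) = -3, h(1.1) = 1.4, h(2.2) = 5.8, h(3.3) = 10.2, h(4.4) = 14.6, h(5.5) = 19.
T_5 = (Δs/2)·[h(s_0) + 2h(s_1) + ... + 2h(s_{4}) + h(s_5)].
Sum = 44.

44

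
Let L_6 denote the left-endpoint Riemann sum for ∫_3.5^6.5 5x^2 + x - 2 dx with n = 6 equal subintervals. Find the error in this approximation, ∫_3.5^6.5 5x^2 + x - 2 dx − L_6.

37.625

Exact integral: ∫_3.5^6.5 f(x) dx = 395.25.
L_6 = 357.625.
Error = 395.25 − 357.625 = 37.625.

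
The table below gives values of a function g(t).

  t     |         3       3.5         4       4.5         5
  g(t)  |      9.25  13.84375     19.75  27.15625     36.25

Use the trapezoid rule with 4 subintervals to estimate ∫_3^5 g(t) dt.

Δt = 0.5.
T_4 = (0.5/2)·[9.25 + 2·13.84375 + 2·19.75 + 2·27.15625 + 36.25] = 41.75.

41.75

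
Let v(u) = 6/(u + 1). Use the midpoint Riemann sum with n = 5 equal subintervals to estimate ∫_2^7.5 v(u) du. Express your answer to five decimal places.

6.22003

Δu = (7.5 − 2)/5 = 1.1.
Midpoints: 2.55, 3.65, 4.75, 5.85, 6.95.
v(2.55) = 120/71, v(3.65) = 40/31, v(4.75) = 24/23, v(5.85) = 120/137, v(6.95) = 40/53.
Sum = Δu · [v(2.55) + v(3.65) + v(4.75) + v(5.85) + v(6.95)].
Sum ≈ 6.22003.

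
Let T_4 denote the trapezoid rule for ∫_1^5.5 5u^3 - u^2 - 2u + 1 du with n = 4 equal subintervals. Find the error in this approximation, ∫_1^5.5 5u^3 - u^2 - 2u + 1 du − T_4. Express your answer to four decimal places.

-45.3252

Exact integral: ∫_1^5.5 f(u) du = 1062.703125.
T_4 ≈ 1108.028320.
Error ≈ 1062.703125 − 1108.028320 ≈ -45.3252.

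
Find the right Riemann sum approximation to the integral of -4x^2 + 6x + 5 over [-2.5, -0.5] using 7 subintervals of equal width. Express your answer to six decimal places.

Δx = (-0.5 − (-2.5))/7 = 2/7.
Right endpoints: -31/14, -27/14, -23/14, -19/14, -15/14, -11/14, -0.5.
f(-31/14) = -1367/49, f(-27/14) = -1051/49, f(-23/14) = -767/49, f(-19/14) = -515/49, f(-15/14) = -295/49, f(-11/14) = -107/49, f(-0.5) = 1.
Sum = Δx · [f(-31/14) + f(-27/14) + f(-23/14) + ...].
Sum ≈ -23.632653.

-23.632653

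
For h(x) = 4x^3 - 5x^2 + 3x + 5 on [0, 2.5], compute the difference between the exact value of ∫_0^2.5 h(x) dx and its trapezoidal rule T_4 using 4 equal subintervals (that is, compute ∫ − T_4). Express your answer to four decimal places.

-1.6276

Exact integral: ∫_0^2.5 h(x) dx ≈ 34.895833.
T_4 = 36.5234375.
Error ≈ 34.895833 − 36.5234375 ≈ -1.6276.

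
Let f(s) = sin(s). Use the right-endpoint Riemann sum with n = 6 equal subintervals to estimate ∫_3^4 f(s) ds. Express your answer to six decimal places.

Δs = (4 − 3)/6 = 1/6.
Right endpoints: 19/6, 10/3, 3.5, 11/3, 23/6, 4.
f(19/6) ≈ -0.025071, f(10/3) ≈ -0.190568, f(3.5) ≈ -0.350783, f(11/3) ≈ -0.501277, f(23/6) ≈ -0.637879, f(4) ≈ -0.756802.
Sum = Δs · [f(19/6) + f(10/3) + f(3.5) + ...].
Sum ≈ -0.410397.

-0.410397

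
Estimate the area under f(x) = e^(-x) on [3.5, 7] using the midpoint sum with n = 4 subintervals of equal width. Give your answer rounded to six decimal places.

0.028372

Δx = (7 − 3.5)/4 = 0.875.
Midpoints: 3.9375, 4.8125, 5.6875, 6.5625.
f(3.9375) ≈ 0.019497, f(4.8125) ≈ 0.008128, f(5.6875) ≈ 0.003388, f(6.5625) ≈ 0.001412.
Sum = Δx · [f(3.9375) + f(4.8125) + f(5.6875) + f(6.5625)].
Sum ≈ 0.028372.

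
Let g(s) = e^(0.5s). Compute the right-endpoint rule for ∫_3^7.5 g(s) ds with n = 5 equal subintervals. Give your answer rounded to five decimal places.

94.47603

Δs = (7.5 − 3)/5 = 0.9.
Right endpoints: 3.9, 4.8, 5.7, 6.6, 7.5.
g(3.9) ≈ 7.02869, g(4.8) ≈ 11.02318, g(5.7) ≈ 17.28778, g(6.6) ≈ 27.11264, g(7.5) ≈ 42.52108.
Sum = Δs · [g(3.9) + g(4.8) + g(5.7) + g(6.6) + g(7.5)].
Sum ≈ 94.47603.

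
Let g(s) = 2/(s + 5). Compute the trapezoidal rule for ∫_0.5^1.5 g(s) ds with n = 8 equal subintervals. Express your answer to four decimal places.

Δs = (1.5 − 0.5)/8 = 0.125.
g(0.5) = 4/11, g(0.625) = 16/45, g(0.75) = 8/23, g(0.875) = 16/47, g(1) = 1/3, g(1.125) = 16/49, g(1.25) = 0.32, g(1.375) = 16/51, g(1.5) = 4/13.
T_8 = (Δs/2)·[g(s_0) + 2g(s_1) + ... + 2g(s_{7}) + g(s_8)].
Sum ≈ 0.3341.

0.3341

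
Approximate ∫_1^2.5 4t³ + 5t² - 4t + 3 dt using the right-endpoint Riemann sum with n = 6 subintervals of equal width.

66.6875

Δt = (2.5 − 1)/6 = 0.25.
Right endpoints: 1.25, 1.5, 1.75, 2, 2.25, 2.5.
f(1.25) = 13.625, f(1.5) = 21.75, f(1.75) = 32.75, f(2) = 47, f(2.25) = 64.875, f(2.5) = 86.75.
Sum = Δt · [f(1.25) + f(1.5) + f(1.75) + ...].
Sum = 66.6875.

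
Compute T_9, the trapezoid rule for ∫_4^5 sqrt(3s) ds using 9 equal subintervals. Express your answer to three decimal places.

3.672

Δs = (5 − 4)/9 = 1/9.
f(4) ≈ 3.464, f(37/9) ≈ 3.512, f(38/9) ≈ 3.559, f(13/3) ≈ 3.606, f(40/9) ≈ 3.651, f(41/9) ≈ 3.697, f(14/3) ≈ 3.742, f(43/9) ≈ 3.786, f(44/9) ≈ 3.830, f(5) ≈ 3.873.
T_9 = (Δs/2)·[f(s_0) + 2f(s_1) + ... + 2f(s_{8}) + f(s_9)].
Sum ≈ 3.672.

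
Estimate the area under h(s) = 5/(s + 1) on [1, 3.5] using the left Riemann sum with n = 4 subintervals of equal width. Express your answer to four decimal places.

Δs = (3.5 − 1)/4 = 0.625.
Left endpoints: 1, 1.625, 2.25, 2.875.
h(1) = 2.5, h(1.625) = 40/21, h(2.25) = 20/13, h(2.875) = 40/31.
Sum = Δs · [h(1) + h(1.625) + h(2.25) + h(2.875)].
Sum ≈ 4.5210.

4.5210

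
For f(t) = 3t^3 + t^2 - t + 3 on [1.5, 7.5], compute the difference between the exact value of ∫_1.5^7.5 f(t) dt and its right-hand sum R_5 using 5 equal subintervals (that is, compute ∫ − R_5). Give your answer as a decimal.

Exact integral: ∫_1.5^7.5 f(t) dt = 2499.75.
R_5 = 3341.61.
Error = 2499.75 − 3341.61 = -841.86.

-841.86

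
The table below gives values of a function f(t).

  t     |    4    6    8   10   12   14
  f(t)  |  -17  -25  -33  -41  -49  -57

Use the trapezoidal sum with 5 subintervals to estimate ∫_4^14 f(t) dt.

-370

Δt = 2.
T_5 = (2/2)·[(-17) + 2·(-25) + 2·(-33) + 2·(-41) + 2·(-49) + (-57)] = -370.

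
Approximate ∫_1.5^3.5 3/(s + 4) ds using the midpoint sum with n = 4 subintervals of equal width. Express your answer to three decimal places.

0.930

Δs = (3.5 − 1.5)/4 = 0.5.
Midpoints: 1.75, 2.25, 2.75, 3.25.
f(1.75) = 12/23, f(2.25) = 0.48, f(2.75) = 4/9, f(3.25) = 12/29.
Sum = Δs · [f(1.75) + f(2.25) + f(2.75) + f(3.25)].
Sum ≈ 0.930.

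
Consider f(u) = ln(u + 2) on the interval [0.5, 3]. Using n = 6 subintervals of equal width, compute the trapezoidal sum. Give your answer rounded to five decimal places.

3.25357

Δu = (3 − 0.5)/6 = 5/12.
f(0.5) ≈ 0.91629, f(11/12) ≈ 1.07044, f(4/3) ≈ 1.20397, f(1.75) ≈ 1.32176, f(13/6) ≈ 1.42712, f(31/12) ≈ 1.52243, f(3) ≈ 1.60944.
T_6 = (Δu/2)·[f(u_0) + 2f(u_1) + ... + 2f(u_{5}) + f(u_6)].
Sum ≈ 3.25357.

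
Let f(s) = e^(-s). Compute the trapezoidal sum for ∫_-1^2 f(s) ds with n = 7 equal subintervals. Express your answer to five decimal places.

Δs = (2 − (-1))/7 = 3/7.
f(-1) ≈ 2.71828, f(-4/7) ≈ 1.77079, f(-1/7) ≈ 1.15356, f(2/7) ≈ 0.75148, f(5/7) ≈ 0.48954, f(8/7) ≈ 0.31891, f(11/7) ≈ 0.20775, f(2) ≈ 0.13534.
T_7 = (Δs/2)·[f(s_0) + 2f(s_1) + ... + 2f(s_{6}) + f(s_7)].
Sum ≈ 2.62236.

2.62236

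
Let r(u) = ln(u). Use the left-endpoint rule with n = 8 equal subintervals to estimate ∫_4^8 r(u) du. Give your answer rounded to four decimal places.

6.9145

Δu = (8 − 4)/8 = 0.5.
Left endpoints: 4, 4.5, 5, 5.5, 6, 6.5, 7, 7.5.
r(4) ≈ 1.3863, r(4.5) ≈ 1.5041, r(5) ≈ 1.6094, r(5.5) ≈ 1.7047, r(6) ≈ 1.7918, r(6.5) ≈ 1.8718, r(7) ≈ 1.9459, r(7.5) ≈ 2.0149.
Sum = Δu · [r(4) + r(4.5) + r(5) + ...].
Sum ≈ 6.9145.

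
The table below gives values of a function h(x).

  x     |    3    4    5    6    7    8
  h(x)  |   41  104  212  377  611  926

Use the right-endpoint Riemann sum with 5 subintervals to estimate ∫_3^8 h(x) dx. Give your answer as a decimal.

2230

Δx = 1.
Sum = 1·[104 + 212 + 377 + 611 + 926] = 2230.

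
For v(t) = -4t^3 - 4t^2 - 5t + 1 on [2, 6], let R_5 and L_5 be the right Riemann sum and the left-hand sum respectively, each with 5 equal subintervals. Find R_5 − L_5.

-784

R_5 = -2047.52.
L_5 = -1263.52.
R_5 − L_5 = -784.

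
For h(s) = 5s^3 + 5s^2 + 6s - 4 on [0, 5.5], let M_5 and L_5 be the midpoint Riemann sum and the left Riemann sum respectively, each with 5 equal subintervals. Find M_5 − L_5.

M_5 = 1464.2203125.
L_5 = 982.3.
M_5 − L_5 = 481.9203125.

481.9203125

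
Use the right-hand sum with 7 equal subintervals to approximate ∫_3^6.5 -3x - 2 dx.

Δx = (6.5 − 3)/7 = 0.5.
Right endpoints: 3.5, 4, 4.5, 5, 5.5, 6, 6.5.
f(3.5) = -12.5, f(4) = -14, f(4.5) = -15.5, f(5) = -17, f(5.5) = -18.5, f(6) = -20, f(6.5) = -21.5.
Sum = Δx · [f(3.5) + f(4) + f(4.5) + ...].
Sum = -59.5.

-59.5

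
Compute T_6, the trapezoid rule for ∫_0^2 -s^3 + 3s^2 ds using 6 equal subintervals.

Δs = (2 − 0)/6 = 1/3.
f(0) = 0, f(1/3) = 8/27, f(2/3) = 28/27, f(1) = 2, f(4/3) = 80/27, f(5/3) = 100/27, f(2) = 4.
T_6 = (Δs/2)·[f(s_0) + 2f(s_1) + ... + 2f(s_{5}) + f(s_6)].
Sum = 4.

4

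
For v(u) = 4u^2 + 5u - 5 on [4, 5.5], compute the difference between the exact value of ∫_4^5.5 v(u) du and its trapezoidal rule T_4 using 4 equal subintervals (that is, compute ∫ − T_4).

-0.140625

Exact integral: ∫_4^5.5 v(u) du = 164.625.
T_4 = 164.765625.
Error = 164.625 − 164.765625 = -0.140625.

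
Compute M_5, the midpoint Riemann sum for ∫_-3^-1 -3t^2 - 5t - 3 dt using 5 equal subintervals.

-11.92

Δt = (-1 − (-3))/5 = 0.4.
Midpoints: -2.8, -2.4, -2, -1.6, -1.2.
f(-2.8) = -12.52, f(-2.4) = -8.28, f(-2) = -5, f(-1.6) = -2.68, f(-1.2) = -1.32.
Sum = Δt · [f(-2.8) + f(-2.4) + f(-2) + f(-1.6) + f(-1.2)].
Sum = -11.92.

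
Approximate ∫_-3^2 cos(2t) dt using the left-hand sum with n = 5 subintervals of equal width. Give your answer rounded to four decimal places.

0.4742

Δt = (2 − (-3))/5 = 1.
Left endpoints: -3, -2, -1, 0, 1.
f(-3) ≈ 0.9602, f(-2) ≈ -0.6536, f(-1) ≈ -0.4161, f(0) ≈ 1.0000, f(1) ≈ -0.4161.
Sum = Δt · [f(-3) + f(-2) + f(-1) + f(0) + f(1)].
Sum ≈ 0.4742.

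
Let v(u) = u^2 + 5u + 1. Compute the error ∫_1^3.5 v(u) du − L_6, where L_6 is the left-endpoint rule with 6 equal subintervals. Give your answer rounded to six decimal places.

4.875579

Exact integral: ∫_1^3.5 v(u) du ≈ 44.58333333.
L_6 ≈ 39.70775463.
Error ≈ 44.58333333 − 39.70775463 ≈ 4.875579.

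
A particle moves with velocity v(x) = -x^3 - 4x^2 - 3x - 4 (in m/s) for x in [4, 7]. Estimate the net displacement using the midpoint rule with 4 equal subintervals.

-966.8671875

Δx = (7 − 4)/4 = 0.75.
Midpoints: 4.375, 5.125, 5.875, 6.625.
v(4.375) = -90843/512, v(5.125) = -132633/512, v(5.875) = -185583/512, v(6.625) = -250989/512.
Sum = Δx · [v(4.375) + v(5.125) + v(5.875) + v(6.625)].
Sum = -966.8671875.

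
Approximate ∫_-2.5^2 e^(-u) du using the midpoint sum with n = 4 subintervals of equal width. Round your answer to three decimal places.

Δu = (2 − (-2.5))/4 = 1.125.
Midpoints: -1.9375, -0.8125, 0.3125, 1.4375.
f(-1.9375) ≈ 6.941, f(-0.8125) ≈ 2.254, f(0.3125) ≈ 0.732, f(1.4375) ≈ 0.238.
Sum = Δu · [f(-1.9375) + f(-0.8125) + f(0.3125) + f(1.4375)].
Sum ≈ 11.435.

11.435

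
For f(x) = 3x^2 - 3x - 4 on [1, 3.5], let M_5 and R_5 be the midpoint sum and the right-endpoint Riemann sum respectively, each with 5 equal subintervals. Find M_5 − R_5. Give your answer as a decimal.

M_5 = 14.84375.
R_5 = 21.875.
M_5 − R_5 = -7.03125.

-7.03125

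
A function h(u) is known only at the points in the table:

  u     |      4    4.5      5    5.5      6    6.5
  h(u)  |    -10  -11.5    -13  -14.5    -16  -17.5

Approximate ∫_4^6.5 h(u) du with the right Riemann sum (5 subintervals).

Δu = 0.5.
Sum = 0.5·[(-11.5) + (-13) + (-14.5) + (-16) + (-17.5)] = -36.25.

-36.25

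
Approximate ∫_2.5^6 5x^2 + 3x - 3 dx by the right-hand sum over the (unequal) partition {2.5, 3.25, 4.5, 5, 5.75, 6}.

436.28125

Subinterval widths: 0.75, 1.25, 0.5, 0.75, 0.25.
Right endpoints: 3.25, 4.5, 5, 5.75, 6.
f(3.25) = 59.5625, f(4.5) = 111.75, f(5) = 137, f(5.75) = 179.5625, f(6) = 195.
Sum = Σ Δx_i · f(x_i).
Sum = 436.28125.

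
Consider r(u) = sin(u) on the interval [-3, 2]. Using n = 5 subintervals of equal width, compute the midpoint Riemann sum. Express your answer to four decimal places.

-0.5985

Δu = (2 − (-3))/5 = 1.
Midpoints: -2.5, -1.5, -0.5, 0.5, 1.5.
r(-2.5) ≈ -0.5985, r(-1.5) ≈ -0.9975, r(-0.5) ≈ -0.4794, r(0.5) ≈ 0.4794, r(1.5) ≈ 0.9975.
Sum = Δu · [r(-2.5) + r(-1.5) + r(-0.5) + r(0.5) + r(1.5)].
Sum ≈ -0.5985.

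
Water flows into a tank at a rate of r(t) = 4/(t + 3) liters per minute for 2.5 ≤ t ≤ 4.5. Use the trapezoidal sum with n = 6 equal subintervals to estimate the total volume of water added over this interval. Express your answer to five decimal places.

1.24119

Δt = (4.5 − 2.5)/6 = 1/3.
r(2.5) = 8/11, r(17/6) = 24/35, r(19/6) = 24/37, r(3.5) = 8/13, r(23/6) = 24/41, r(25/6) = 24/43, r(4.5) = 8/15.
T_6 = (Δt/2)·[r(t_0) + 2r(t_1) + ... + 2r(t_{5}) + r(t_6)].
Sum ≈ 1.24119.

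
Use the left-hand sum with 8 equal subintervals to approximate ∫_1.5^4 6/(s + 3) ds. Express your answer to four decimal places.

2.7268

Δs = (4 − 1.5)/8 = 0.3125.
Left endpoints: 1.5, 1.8125, 2.125, 2.4375, 2.75, 3.0625, 3.375, 3.6875.
f(1.5) = 4/3, f(1.8125) = 96/77, f(2.125) = 48/41, f(2.4375) = 32/29, f(2.75) = 24/23, f(3.0625) = 96/97, f(3.375) = 16/17, f(3.6875) = 96/107.
Sum = Δs · [f(1.5) + f(1.8125) + f(2.125) + ...].
Sum ≈ 2.7268.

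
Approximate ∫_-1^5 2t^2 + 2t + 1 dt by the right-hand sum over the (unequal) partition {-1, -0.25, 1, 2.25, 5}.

Subinterval widths: 0.75, 1.25, 1.25, 2.75.
Right endpoints: -0.25, 1, 2.25, 5.
f(-0.25) = 0.625, f(1) = 5, f(2.25) = 15.625, f(5) = 61.
Sum = Σ Δt_i · f(t_i).
Sum = 194.

194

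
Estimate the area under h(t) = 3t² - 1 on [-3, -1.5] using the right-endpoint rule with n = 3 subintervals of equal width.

Δt = (-1.5 − (-3))/3 = 0.5.
Right endpoints: -2.5, -2, -1.5.
h(-2.5) = 17.75, h(-2) = 11, h(-1.5) = 5.75.
Sum = Δt · [h(-2.5) + h(-2) + h(-1.5)].
Sum = 17.25.

17.25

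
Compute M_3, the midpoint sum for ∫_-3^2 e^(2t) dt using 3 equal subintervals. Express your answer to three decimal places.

17.822

Δt = (2 − (-3))/3 = 5/3.
Midpoints: -13/6, -0.5, 7/6.
f(-13/6) ≈ 0.013, f(-0.5) ≈ 0.368, f(7/6) ≈ 10.312.
Sum = Δt · [f(-13/6) + f(-0.5) + f(7/6)].
Sum ≈ 17.822.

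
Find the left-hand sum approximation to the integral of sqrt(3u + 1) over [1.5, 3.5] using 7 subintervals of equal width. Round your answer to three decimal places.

5.649

Δu = (3.5 − 1.5)/7 = 2/7.
Left endpoints: 1.5, 25/14, 29/14, 33/14, 37/14, 41/14, 45/14.
f(1.5) ≈ 2.345, f(25/14) ≈ 2.521, f(29/14) ≈ 2.686, f(33/14) ≈ 2.841, f(37/14) ≈ 2.988, f(41/14) ≈ 3.128, f(45/14) ≈ 3.262.
Sum = Δu · [f(1.5) + f(25/14) + f(29/14) + ...].
Sum ≈ 5.649.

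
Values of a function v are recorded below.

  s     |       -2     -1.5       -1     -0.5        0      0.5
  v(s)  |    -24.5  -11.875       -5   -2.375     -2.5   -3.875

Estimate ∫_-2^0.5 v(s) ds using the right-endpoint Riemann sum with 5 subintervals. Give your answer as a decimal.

-12.8125

Δs = 0.5.
Sum = 0.5·[(-11.875) + (-5) + (-2.375) + (-2.5) + (-3.875)] = -12.8125.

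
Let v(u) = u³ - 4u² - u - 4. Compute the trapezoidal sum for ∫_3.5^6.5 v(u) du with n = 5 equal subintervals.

74.73

Δu = (6.5 − 3.5)/5 = 0.6.
v(3.5) = -13.625, v(4.1) = -6.419, v(4.7) = 6.763, v(5.3) = 27.217, v(5.9) = 56.239, v(6.5) = 95.125.
T_5 = (Δu/2)·[v(u_0) + 2v(u_1) + ... + 2v(u_{4}) + v(u_5)].
Sum = 74.73.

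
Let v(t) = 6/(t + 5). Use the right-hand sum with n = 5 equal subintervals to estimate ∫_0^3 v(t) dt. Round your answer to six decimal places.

Δt = (3 − 0)/5 = 0.6.
Right endpoints: 0.6, 1.2, 1.8, 2.4, 3.
v(0.6) = 15/14, v(1.2) = 30/31, v(1.8) = 15/17, v(2.4) = 30/37, v(3) = 0.75.
Sum = Δt · [v(0.6) + v(1.2) + v(1.8) + v(2.4) + v(3)].
Sum ≈ 2.689401.

2.689401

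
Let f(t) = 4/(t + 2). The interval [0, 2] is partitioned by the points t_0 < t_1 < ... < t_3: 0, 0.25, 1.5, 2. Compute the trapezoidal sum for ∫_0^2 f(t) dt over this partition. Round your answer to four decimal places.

2.8333

Subinterval widths: 0.25, 1.25, 0.5.
f(0) = 2, f(0.25) = 16/9, f(1.5) = 8/7, f(2) = 1.
On each subinterval the trapezoid contributes (Δt_i/2)·[f(t_{i-1}) + f(t_i)].
Sum ≈ 2.8333.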